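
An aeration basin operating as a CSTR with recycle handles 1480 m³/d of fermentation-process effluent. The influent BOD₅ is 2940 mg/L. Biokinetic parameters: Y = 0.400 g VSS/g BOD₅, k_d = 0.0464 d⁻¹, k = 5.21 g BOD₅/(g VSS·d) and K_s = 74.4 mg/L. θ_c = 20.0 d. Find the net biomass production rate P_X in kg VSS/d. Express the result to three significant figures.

P_X ≈ 902 kg VSS/d

Effluent substrate depends only on kinetics and SRT: S = K_s(1 + k_d θ_c) / [θ_c(Yk − k_d) − 1] = 74.4 × (1 + 0.0464 × 20.0) / [20.0 × (0.400 × 5.21 − 0.0464) − 1] = 143.4 / 39.75 = 3.608 mg/L.
Y_obs = Y / (1 + k_d θ_c) = 0.400 / (1 + 0.0464 × 20.0) = 0.400 / 1.928 = 0.2075.
Q·(S₀ − S) = 1480 × (2940 − 3.61) × 10⁻³ = 4346 kg/d removed.
So the net sludge growth is P_X = 0.2075 × 4346 = 901.6 kg VSS/d.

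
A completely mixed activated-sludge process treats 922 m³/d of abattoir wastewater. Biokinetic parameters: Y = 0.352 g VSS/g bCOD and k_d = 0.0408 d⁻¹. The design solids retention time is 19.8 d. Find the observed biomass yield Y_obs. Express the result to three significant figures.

Y_obs = Y / (1 + k_d θ_c) = 0.352 / (1 + 0.0408 × 19.8) = 0.352 / 1.808 = 0.1947.

Y_obs ≈ 0.195 g VSS/g bCOD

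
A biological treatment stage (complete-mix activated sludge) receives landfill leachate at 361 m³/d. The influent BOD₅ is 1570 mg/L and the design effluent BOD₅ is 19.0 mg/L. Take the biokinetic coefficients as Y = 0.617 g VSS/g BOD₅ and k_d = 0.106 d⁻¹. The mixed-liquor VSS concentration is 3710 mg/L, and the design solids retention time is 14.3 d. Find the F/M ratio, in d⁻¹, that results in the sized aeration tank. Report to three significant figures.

F/M ≈ 0.289 d⁻¹

Steady-state biomass mass balance: V·X·(1 + k_d·θ_c) = Y·Q·(S₀ − S)·θ_c, so V = 0.617 × 361 × (1570 − 19.0) × 14.3 / [3710 × (1 + 0.106 × 14.3)] = 4.94×10^6 / 9334 = 529.3 m³.
F/M = Q·S₀ / (V·X) = 361 × 1570 / (529.3 × 3710) = 0.2886 g BOD₅·(g VSS·d)⁻¹.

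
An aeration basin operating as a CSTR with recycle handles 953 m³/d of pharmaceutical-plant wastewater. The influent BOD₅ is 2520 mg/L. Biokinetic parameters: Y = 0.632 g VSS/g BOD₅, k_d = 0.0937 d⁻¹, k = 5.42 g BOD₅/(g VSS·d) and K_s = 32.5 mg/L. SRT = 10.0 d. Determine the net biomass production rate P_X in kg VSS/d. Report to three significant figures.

From the Monod/SRT balance for a CMAS, S = K_s·(1+k_d θ_c)/[θ_c·(Y k − k_d) − 1] = 32.5 × (1 + 0.0937 × 10.0) / [10.0 × (0.632 × 5.42 − 0.0937) − 1] = 62.95 / 32.32 = 1.948 mg/L.
Observed yield with endogenous decay: Y_obs = Y / (1 + k_d·θ_c) = 0.632 / (1 + 0.0937 × 10.0) = 0.632 / 1.937 = 0.3263 g VSS/g BOD₅.
Q·(S₀ − S) = 953 × (2520 − 1.95) × 10⁻³ = 2400 kg/d removed.
P_X = Y_obs · Q(S₀ − S) = 0.3263 × 2400 = 783.0 kg VSS/d.

P_X ≈ 783 kg VSS/d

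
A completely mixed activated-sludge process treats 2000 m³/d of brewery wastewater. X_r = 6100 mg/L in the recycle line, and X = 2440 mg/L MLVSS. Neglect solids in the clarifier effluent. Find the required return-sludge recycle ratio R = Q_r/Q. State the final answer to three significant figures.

R ≈ 0.667

Solids balance on the clarifier gives (1+R)X = R·X_r, so R = X/(X_r − X) = 2440 / (6100 − 2440) = 0.6667.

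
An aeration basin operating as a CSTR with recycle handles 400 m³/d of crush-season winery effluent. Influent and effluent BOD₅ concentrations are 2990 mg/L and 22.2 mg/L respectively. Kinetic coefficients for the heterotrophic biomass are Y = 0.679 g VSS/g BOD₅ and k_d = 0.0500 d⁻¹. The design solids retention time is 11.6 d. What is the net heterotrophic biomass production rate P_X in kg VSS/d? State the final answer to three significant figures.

P_X ≈ 510 kg VSS/d

The observed yield is Y_obs = Y/(1 + k_d·θ_c) = 0.679 / (1 + 0.0500 × 11.6) = 0.679 / 1.580 = 0.4297 g VSS per g BOD₅ removed.
Q·(S₀ − S) = 400 × (2990 − 22.2) × 10⁻³ = 1187 kg/d removed.
Net biomass production P_X = Y_obs × Q·(S₀ − S) = 0.4297 × 1187 = 510.2 kg VSS/d.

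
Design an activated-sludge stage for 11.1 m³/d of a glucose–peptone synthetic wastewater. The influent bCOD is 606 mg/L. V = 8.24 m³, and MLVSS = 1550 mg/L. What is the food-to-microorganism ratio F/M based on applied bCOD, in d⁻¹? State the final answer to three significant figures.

Food-to-microorganism ratio F/M = Q S₀ / (V X) = 11.1 × 606 / (8.240 × 1550) = 0.5267 d⁻¹.

F/M ≈ 0.527 d⁻¹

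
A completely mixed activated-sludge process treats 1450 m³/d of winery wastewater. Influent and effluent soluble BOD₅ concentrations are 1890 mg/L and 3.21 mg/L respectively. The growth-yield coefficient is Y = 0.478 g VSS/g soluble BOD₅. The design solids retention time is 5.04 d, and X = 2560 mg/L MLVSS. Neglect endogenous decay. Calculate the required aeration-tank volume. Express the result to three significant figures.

V ≈ 2570 m³

Biomass mass balance (decay neglected): V·X = Y·Q·(S₀ − S)·θ_c, so V = 0.478 × 1450 × (1890 − 3.21) × 5.04 / 2560 = 2575 m³.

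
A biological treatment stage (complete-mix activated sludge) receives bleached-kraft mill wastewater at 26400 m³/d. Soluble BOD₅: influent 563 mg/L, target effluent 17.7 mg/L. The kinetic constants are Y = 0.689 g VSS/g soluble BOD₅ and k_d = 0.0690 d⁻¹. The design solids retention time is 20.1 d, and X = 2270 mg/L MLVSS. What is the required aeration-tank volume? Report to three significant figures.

From the SRT design equation V = Y Q (S₀−S) θ_c / [X (1 + k_d θ_c)] = 0.689 × 26400 × (563 − 17.7) × 20.1 / [2270 × (1 + 0.0690 × 20.1)] = 1.99×10^8 / 5418 = 36795 m³.

V ≈ 36800 m³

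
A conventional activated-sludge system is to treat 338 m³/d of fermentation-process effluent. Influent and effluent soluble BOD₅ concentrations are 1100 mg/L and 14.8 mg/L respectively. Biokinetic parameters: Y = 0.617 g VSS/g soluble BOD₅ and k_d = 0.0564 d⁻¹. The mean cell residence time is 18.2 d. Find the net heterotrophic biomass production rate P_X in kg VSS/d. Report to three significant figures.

Correct the yield for decay: Y_obs = Y/(1 + k_d θ_c) = 0.617 / (1 + 0.0564 × 18.2) = 0.617 / 2.026 = 0.3045.
Mass of soluble BOD₅ removed per day: Q(S₀ − S) = 338 × 1085 g/m³ = 366.8 kg/d.
Net biomass production P_X = Y_obs × Q·(S₀ − S) = 0.3045 × 366.8 = 111.7 kg VSS/d.

P_X ≈ 112 kg VSS/d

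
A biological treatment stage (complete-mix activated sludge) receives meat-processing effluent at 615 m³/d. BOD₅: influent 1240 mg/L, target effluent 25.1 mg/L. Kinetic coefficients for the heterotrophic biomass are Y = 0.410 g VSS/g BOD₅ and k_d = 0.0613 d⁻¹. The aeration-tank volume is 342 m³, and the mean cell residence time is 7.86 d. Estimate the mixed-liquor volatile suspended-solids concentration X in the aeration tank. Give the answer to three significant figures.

Solving the biomass balance for X: X = Y Q (S₀−S) θ_c / [V (1+k_d θ_c)] = 0.410 × 615 × (1240 − 25.1) × 7.86 / [342 × (1 + 0.0613 × 7.86)] = 4751 mg/L.

X ≈ 4750 mg/L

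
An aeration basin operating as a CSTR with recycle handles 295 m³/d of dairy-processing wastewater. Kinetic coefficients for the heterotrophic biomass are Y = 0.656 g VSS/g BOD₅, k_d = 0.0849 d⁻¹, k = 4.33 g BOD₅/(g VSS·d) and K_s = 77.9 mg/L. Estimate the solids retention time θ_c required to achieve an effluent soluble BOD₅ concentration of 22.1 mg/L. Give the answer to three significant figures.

θ_c ≈ 1.84 d

At the target effluent, Y k S/(K_s+S) = 0.656×4.33×22.1/100.0 = 0.6277 d⁻¹.
Then 1/θ_c = μ − k_d = 0.6277 − 0.0849 = 0.5428 d⁻¹, giving θ_c = 1.842 d.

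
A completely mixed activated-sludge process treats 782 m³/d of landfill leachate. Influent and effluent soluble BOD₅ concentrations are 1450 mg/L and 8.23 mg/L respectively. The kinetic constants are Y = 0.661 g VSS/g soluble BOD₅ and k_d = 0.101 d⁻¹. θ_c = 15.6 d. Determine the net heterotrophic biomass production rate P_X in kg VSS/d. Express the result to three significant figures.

Correct the yield for decay: Y_obs = Y/(1 + k_d θ_c) = 0.661 / (1 + 0.101 × 15.6) = 0.661 / 2.576 = 0.2566.
ΔS = 1450 − 8.23 = 1442 mg/L, so the substrate removal rate is 782 × 1442/1000 = 1127 kg soluble BOD₅/d.
So the net sludge growth is P_X = 0.2566 × 1127 = 289.4 kg VSS/d.

P_X ≈ 289 kg VSS/d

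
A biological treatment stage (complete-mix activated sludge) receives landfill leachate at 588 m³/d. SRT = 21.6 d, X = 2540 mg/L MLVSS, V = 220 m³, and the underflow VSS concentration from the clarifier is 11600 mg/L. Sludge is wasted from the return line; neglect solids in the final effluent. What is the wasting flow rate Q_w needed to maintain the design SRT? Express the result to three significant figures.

θ_c = V·X/(Q_w·X_r) when wasting from the recycle, so Q_w = V·X/(θ_c·X_r) = 220.0 × 2540 / (21.6 × 11600) = 2.230 m³/d.

Q_w ≈ 2.23 m³/d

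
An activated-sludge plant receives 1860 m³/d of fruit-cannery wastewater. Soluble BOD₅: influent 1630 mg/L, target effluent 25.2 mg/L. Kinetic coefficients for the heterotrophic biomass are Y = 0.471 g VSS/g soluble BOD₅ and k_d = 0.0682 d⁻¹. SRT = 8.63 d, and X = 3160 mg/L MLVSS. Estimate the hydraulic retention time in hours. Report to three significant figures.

Steady-state biomass mass balance: V·X·(1 + k_d·θ_c) = Y·Q·(S₀ − S)·θ_c, so V = 0.471 × 1860 × (1630 − 25.2) × 8.63 / [3160 × (1 + 0.0682 × 8.63)] = 1.21×10^7 / 5020 = 2417 m³.
HRT = V/Q = 2417 m³ / 1860 m³·d⁻¹ = 1.299 d × 24 = 31.19 h.

τ ≈ 31.2 h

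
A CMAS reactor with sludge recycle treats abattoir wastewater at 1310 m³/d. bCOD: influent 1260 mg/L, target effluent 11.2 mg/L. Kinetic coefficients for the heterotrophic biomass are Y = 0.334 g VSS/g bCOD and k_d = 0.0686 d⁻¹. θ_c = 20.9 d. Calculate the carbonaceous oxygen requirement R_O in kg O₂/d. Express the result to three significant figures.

The observed yield is Y_obs = Y/(1 + k_d·θ_c) = 0.334 / (1 + 0.0686 × 20.9) = 0.334 / 2.434 = 0.1372 g VSS per g bCOD removed.
Substrate removed = Q·(S₀ − S) = 1310 m³/d × (1260 − 11.2) g/m³ = 1.64×10^6 g/d = 1636 kg/d.
P_X = Y_obs·Q·(S₀ − S) = 0.1372 × 1636 = 224.5 kg VSS/d.
R_O = Q·(S₀ − S) − 1.42·P_X = 1636 − 1.42 × 224.5 = 1317 kg O₂/d.

R_O ≈ 1320 kg O₂/d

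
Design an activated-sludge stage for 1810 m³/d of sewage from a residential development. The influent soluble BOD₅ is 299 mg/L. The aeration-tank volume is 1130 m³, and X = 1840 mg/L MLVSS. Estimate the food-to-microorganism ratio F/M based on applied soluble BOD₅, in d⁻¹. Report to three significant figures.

F/M ≈ 0.260 d⁻¹

F/M = applied load / biomass = Q·S₀/(V·X) = 1810 × 299 / (1130 × 1840) = 0.2603 d⁻¹.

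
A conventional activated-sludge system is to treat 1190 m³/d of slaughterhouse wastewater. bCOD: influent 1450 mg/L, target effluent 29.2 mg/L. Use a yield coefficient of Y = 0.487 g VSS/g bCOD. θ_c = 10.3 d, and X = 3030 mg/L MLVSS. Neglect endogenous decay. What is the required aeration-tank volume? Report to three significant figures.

With k_d = 0 the design equation reduces to V = Y Q (S₀−S) θ_c / X = 0.487 × 1190 × (1450 − 29.2) × 10.3 / 3030 = 2799 m³.

V ≈ 2800 m³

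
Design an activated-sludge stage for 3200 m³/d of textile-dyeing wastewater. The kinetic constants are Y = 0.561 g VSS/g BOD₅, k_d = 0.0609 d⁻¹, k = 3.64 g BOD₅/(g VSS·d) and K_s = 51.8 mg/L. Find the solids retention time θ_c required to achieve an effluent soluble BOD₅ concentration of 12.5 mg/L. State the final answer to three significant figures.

From 1/θ_c = Y·k·S/(K_s + S) − k_d: Y·k·S/(K_s+S) = 0.561 × 3.64 × 12.5 / (51.8 + 12.5) = 0.3970 d⁻¹.
1/θ_c = 0.3970 − 0.0609 = 0.3361 d⁻¹, so θ_c = 2.976 d.

θ_c ≈ 2.98 d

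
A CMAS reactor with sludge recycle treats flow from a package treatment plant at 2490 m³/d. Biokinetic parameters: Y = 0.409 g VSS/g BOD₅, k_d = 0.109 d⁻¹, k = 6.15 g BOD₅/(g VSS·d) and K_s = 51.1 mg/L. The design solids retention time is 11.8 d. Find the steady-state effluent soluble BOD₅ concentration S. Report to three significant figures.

S ≈ 4.26 mg/L

Effluent substrate depends only on kinetics and SRT: S = K_s(1 + k_d θ_c) / [θ_c(Yk − k_d) − 1] = 51.1 × (1 + 0.109 × 11.8) / [11.8 × (0.409 × 6.15 − 0.109) − 1] = 116.8 / 27.39 = 4.264 mg/L.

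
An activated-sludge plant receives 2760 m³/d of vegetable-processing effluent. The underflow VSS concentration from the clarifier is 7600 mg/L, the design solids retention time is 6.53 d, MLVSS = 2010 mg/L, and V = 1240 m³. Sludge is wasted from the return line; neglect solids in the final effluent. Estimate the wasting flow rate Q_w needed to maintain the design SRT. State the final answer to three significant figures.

Q_w ≈ 50.2 m³/d

θ_c = V·X/(Q_w·X_r) when wasting from the recycle, so Q_w = V·X/(θ_c·X_r) = 1240 × 2010 / (6.53 × 7600) = 50.22 m³/d.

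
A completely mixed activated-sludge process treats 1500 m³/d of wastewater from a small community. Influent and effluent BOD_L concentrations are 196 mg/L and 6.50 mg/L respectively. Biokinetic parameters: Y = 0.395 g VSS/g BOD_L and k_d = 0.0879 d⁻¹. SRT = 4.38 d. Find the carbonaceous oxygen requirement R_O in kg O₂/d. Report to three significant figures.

R_O ≈ 169 kg O₂/d

Correct the yield for decay: Y_obs = Y/(1 + k_d θ_c) = 0.395 / (1 + 0.0879 × 4.38) = 0.395 / 1.385 = 0.2852.
ΔS = 196 − 6.50 = 189.5 mg/L, so the substrate removal rate is 1500 × 189.5/1000 = 284.2 kg BOD_L/d.
P_X = Y_obs·Q·(S₀ − S) = 0.2852 × 284.2 = 81.07 kg VSS/d.
Carbonaceous O₂ demand = substrate oxidised − cell-mass equivalent = 284.2 − 1.42 × 81.07 = 169.1 kg O₂/d.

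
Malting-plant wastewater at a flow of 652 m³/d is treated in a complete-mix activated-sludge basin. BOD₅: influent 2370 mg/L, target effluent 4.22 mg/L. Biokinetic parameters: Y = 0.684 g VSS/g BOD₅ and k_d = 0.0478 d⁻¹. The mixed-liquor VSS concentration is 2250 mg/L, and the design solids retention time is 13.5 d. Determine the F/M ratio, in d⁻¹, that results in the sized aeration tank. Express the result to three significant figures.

Rearranging the biomass balance for a CMAS with decay, V = Y·Q·ΔS·θ_c / [X·(1+k_d θ_c)] = 0.684 × 652 × (2370 − 4.22) × 13.5 / [2250 × (1 + 0.0478 × 13.5)] = 1.42×10^7 / 3702 = 3848 m³.
F/M = Q·S₀ / (V·X) = 652 × 2370 / (3848 × 2250) = 0.1785 g BOD₅·(g VSS·d)⁻¹.

F/M ≈ 0.178 d⁻¹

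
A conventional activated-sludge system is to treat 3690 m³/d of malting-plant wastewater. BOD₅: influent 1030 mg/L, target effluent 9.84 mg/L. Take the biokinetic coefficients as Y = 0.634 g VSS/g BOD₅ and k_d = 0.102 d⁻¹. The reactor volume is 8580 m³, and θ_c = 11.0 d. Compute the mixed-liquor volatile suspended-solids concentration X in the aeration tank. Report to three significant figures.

X = Y·Q·ΔS·θ_c / [V·(1 + k_d θ_c)] = 0.634 × 3690 × (1030 − 9.84) × 11.0 / [8580 × (1 + 0.102 × 11.0)] = 1442 mg/L.

X ≈ 1440 mg/L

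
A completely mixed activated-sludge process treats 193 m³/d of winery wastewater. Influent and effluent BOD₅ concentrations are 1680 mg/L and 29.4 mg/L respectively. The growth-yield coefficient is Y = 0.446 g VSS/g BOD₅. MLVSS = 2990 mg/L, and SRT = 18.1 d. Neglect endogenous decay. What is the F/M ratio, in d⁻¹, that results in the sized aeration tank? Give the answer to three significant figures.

V·X = Y·Q·ΔS·θ_c gives V = 0.446 × 193 × (1680 − 29.4) × 18.1 / 2990 = 860.1 m³.
F/M = applied load / biomass = Q·S₀/(V·X) = 193 × 1680 / (860.1 × 2990) = 0.1261 d⁻¹.

F/M ≈ 0.126 d⁻¹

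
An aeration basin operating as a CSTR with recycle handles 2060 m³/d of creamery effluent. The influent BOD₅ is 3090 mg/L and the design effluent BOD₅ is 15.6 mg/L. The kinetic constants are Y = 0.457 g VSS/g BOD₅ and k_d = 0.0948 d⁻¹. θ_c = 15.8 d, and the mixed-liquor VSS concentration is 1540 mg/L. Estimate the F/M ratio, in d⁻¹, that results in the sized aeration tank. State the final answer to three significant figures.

F/M ≈ 0.348 d⁻¹

Steady-state biomass mass balance: V·X·(1 + k_d·θ_c) = Y·Q·(S₀ − S)·θ_c, so V = 0.457 × 2060 × (3090 − 15.6) × 15.8 / [1540 × (1 + 0.0948 × 15.8)] = 4.57×10^7 / 3847 = 11888 m³.
F/M = applied load / biomass = Q·S₀/(V·X) = 2060 × 3090 / (11888 × 1540) = 0.3477 d⁻¹.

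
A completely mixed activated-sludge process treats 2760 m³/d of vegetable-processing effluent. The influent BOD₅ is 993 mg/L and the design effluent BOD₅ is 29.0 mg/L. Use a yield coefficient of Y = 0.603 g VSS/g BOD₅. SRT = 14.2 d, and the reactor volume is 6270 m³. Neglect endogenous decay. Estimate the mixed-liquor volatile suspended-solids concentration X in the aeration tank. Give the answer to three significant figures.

X ≈ 3630 mg/L

Without decay, X = Y Q (S₀−S) θ_c / V = 0.603 × 2760 × (993 − 29.0) × 14.2 / 6270 = 3633 mg/L.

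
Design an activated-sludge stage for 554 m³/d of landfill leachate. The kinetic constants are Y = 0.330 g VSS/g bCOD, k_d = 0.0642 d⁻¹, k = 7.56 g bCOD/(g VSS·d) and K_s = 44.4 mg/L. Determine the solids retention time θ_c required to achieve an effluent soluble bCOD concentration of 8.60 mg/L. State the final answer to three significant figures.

Specific growth rate at S = 8.60 mg/L: μ = YkS/(K_s+S) = 0.330·7.56·8.60/(44.4+8.60) = 0.4048 d⁻¹.
1/θ_c = 0.4048 − 0.0642 = 0.3406 d⁻¹, so θ_c = 2.936 d.

θ_c ≈ 2.94 d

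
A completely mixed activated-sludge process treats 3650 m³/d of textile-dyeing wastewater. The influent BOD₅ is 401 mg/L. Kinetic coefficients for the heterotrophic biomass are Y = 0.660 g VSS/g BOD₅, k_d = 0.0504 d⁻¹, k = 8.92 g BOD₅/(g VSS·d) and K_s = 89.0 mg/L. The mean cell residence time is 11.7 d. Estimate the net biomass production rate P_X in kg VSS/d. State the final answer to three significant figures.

Effluent substrate depends only on kinetics and SRT: S = K_s(1 + k_d θ_c) / [θ_c(Yk − k_d) − 1] = 89.0 × (1 + 0.0504 × 11.7) / [11.7 × (0.660 × 8.92 − 0.0504) − 1] = 141.5 / 67.29 = 2.103 mg/L.
The observed yield is Y_obs = Y/(1 + k_d·θ_c) = 0.660 / (1 + 0.0504 × 11.7) = 0.660 / 1.590 = 0.4152 g VSS per g BOD₅ removed.
Mass of BOD₅ removed per day: Q(S₀ − S) = 3650 × 398.9 g/m³ = 1456 kg/d.
So the net sludge growth is P_X = 0.4152 × 1456 = 604.5 kg VSS/d.

P_X ≈ 604 kg VSS/d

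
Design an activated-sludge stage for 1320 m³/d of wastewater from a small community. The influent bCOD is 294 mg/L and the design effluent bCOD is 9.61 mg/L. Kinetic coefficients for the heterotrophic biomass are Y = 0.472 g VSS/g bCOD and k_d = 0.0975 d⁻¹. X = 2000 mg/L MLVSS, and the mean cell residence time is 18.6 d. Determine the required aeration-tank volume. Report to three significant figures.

V ≈ 586 m³

From the SRT design equation V = Y Q (S₀−S) θ_c / [X (1 + k_d θ_c)] = 0.472 × 1320 × (294 − 9.61) × 18.6 / [2000 × (1 + 0.0975 × 18.6)] = 3.3×10^6 / 5627 = 585.7 m³.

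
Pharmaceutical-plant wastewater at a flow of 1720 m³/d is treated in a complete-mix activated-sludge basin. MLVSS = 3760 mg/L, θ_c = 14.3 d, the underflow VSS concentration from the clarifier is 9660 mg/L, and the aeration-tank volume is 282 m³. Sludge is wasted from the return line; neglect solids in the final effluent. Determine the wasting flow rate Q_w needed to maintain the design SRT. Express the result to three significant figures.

Q_w ≈ 7.68 m³/d

Q_w = (V·X)/(θ_c X_r) = 282.0 × 3760 / (14.3 × 9660) = 7.676 m³/d.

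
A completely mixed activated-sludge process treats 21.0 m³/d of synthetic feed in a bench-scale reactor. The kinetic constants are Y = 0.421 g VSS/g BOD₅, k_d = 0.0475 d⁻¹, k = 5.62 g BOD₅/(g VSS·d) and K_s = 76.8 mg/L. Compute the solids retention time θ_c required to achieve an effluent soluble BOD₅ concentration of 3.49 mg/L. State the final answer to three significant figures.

θ_c ≈ 18.1 d

Specific growth rate at S = 3.49 mg/L: μ = YkS/(K_s+S) = 0.421·5.62·3.49/(76.8+3.49) = 0.1028 d⁻¹.
θ_c = 1/(μ − k_d) = 1/(0.1028 − 0.0475) = 1/0.05534 = 18.07 d.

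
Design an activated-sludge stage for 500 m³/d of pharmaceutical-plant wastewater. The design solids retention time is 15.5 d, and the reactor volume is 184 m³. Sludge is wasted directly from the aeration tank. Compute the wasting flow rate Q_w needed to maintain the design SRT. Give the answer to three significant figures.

For wasting at MLVSS concentration, Q_w = V/θ_c = 184.0/15.5 = 11.87 m³/d.

Q_w ≈ 11.9 m³/d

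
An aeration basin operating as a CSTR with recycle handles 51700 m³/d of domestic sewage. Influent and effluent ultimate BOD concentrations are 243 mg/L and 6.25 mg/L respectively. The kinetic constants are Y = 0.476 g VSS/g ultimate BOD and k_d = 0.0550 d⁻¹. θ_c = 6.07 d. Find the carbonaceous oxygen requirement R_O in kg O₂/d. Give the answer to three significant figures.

The observed yield is Y_obs = Y/(1 + k_d·θ_c) = 0.476 / (1 + 0.0550 × 6.07) = 0.476 / 1.334 = 0.3569 g VSS per g ultimate BOD removed.
Q·(S₀ − S) = 51700 × (243 − 6.25) × 10⁻³ = 12240 kg/d removed.
Biomass synthesised: P_X = Y_obs × 12240 = 4368 kg VSS/d.
R_O = Q·ΔS − 1.42 P_X = 12240 − 6203 = 6037 kg O₂/d.

R_O ≈ 6040 kg O₂/d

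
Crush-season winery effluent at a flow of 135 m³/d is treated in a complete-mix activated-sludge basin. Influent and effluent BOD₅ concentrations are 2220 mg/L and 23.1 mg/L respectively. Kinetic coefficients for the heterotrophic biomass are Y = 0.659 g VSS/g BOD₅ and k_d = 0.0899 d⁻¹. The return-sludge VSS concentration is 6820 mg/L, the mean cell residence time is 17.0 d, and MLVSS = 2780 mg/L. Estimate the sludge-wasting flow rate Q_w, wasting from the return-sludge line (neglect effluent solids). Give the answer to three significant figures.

From the SRT design equation V = Y Q (S₀−S) θ_c / [X (1 + k_d θ_c)] = 0.659 × 135 × (2220 − 23.1) × 17.0 / [2780 × (1 + 0.0899 × 17.0)] = 3.32×10^6 / 7029 = 472.7 m³.
Wasting from the return line (neglecting effluent solids): Q_w = V·X / (θ_c·X_r) = 472.7 × 2780 / (17.0 × 6820) = 11.33 m³/d.

Q_w ≈ 11.3 m³/d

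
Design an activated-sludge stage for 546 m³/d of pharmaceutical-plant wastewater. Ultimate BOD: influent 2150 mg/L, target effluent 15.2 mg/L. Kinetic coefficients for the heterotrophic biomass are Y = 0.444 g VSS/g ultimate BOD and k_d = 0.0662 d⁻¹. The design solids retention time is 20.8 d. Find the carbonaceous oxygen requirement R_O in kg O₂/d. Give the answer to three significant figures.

R_O ≈ 856 kg O₂/d

Correct the yield for decay: Y_obs = Y/(1 + k_d θ_c) = 0.444 / (1 + 0.0662 × 20.8) = 0.444 / 2.377 = 0.1868.
Mass of ultimate BOD removed per day: Q(S₀ − S) = 546 × 2135 g/m³ = 1166 kg/d.
Biomass synthesised: P_X = Y_obs × 1166 = 217.7 kg VSS/d.
Carbonaceous O₂ demand = substrate oxidised − cell-mass equivalent = 1166 − 1.42 × 217.7 = 856.4 kg O₂/d.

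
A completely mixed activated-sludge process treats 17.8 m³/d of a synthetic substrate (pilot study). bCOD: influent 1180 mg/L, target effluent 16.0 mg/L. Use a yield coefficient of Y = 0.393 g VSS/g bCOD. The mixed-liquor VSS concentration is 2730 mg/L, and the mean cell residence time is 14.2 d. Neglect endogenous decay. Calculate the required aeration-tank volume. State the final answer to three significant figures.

V ≈ 42.4 m³

With k_d = 0 the design equation reduces to V = Y Q (S₀−S) θ_c / X = 0.393 × 17.8 × (1180 − 16.0) × 14.2 / 2730 = 42.35 m³.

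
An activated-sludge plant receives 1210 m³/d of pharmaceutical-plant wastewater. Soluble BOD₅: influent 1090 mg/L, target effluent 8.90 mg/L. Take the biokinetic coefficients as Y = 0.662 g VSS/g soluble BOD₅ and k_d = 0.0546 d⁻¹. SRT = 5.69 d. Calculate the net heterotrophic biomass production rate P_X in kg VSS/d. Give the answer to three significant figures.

P_X ≈ 661 kg VSS/d

Observed yield with endogenous decay: Y_obs = Y / (1 + k_d·θ_c) = 0.662 / (1 + 0.0546 × 5.69) = 0.662 / 1.311 = 0.5051 g VSS/g soluble BOD₅.
ΔS = 1090 − 8.90 = 1081 mg/L, so the substrate removal rate is 1210 × 1081/1000 = 1308 kg soluble BOD₅/d.
Biomass produced: P_X = Y_obs·Q·ΔS = 0.5051 × 1308 ≈ 660.7 kg VSS/d.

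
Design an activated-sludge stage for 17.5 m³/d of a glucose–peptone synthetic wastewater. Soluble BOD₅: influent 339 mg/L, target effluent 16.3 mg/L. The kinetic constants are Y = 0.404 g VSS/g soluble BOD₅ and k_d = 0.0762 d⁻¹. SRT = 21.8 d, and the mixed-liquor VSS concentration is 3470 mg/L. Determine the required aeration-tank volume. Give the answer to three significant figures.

V ≈ 5.39 m³

From the SRT design equation V = Y Q (S₀−S) θ_c / [X (1 + k_d θ_c)] = 0.404 × 17.5 × (339 − 16.3) × 21.8 / [3470 × (1 + 0.0762 × 21.8)] = 4.97×10^4 / 9234 = 5.386 m³.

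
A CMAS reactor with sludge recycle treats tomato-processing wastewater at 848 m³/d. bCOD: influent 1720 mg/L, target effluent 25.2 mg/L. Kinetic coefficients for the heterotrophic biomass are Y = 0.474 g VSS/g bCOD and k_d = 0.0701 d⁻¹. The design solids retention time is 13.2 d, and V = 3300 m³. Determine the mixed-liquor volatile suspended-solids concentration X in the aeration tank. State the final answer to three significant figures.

Solving the biomass balance for X: X = Y Q (S₀−S) θ_c / [V (1+k_d θ_c)] = 0.474 × 848 × (1720 − 25.2) × 13.2 / [3300 × (1 + 0.0701 × 13.2)] = 1415 mg/L.

X ≈ 1420 mg/L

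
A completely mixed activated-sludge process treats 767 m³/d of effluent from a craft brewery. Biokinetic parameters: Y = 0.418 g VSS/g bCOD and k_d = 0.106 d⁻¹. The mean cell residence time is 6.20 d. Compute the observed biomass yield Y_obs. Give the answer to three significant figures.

Observed yield with endogenous decay: Y_obs = Y / (1 + k_d·θ_c) = 0.418 / (1 + 0.106 × 6.20) = 0.418 / 1.657 = 0.2522 g VSS/g bCOD.

Y_obs ≈ 0.252 g VSS/g bCOD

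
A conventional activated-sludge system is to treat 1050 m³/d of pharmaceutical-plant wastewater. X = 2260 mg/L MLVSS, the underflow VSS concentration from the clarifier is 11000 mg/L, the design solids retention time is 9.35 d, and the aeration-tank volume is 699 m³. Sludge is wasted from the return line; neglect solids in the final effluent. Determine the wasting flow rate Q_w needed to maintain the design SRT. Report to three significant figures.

Q_w = (V·X)/(θ_c X_r) = 699.0 × 2260 / (9.35 × 11000) = 15.36 m³/d.

Q_w ≈ 15.4 m³/d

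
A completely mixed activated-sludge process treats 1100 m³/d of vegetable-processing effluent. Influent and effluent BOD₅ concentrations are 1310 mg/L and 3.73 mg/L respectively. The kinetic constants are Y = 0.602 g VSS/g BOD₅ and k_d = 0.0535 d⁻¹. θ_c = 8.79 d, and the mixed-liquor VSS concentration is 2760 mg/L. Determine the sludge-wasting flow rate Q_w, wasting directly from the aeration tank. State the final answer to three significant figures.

From the SRT design equation V = Y Q (S₀−S) θ_c / [X (1 + k_d θ_c)] = 0.602 × 1100 × (1310 − 3.73) × 8.79 / [2760 × (1 + 0.0535 × 8.79)] = 7.6×10^6 / 4058 = 1874 m³.
Wasting from the aeration tank: Q_w = V / θ_c = 1874 / 8.79 = 213.2 m³/d.

Q_w ≈ 213 m³/d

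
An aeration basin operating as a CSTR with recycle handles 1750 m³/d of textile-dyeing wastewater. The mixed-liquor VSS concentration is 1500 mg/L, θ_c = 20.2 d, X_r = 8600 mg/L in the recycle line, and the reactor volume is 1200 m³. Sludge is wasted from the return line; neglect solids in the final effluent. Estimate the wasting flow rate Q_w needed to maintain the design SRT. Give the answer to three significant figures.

θ_c = V·X/(Q_w·X_r) when wasting from the recycle, so Q_w = V·X/(θ_c·X_r) = 1200 × 1500 / (20.2 × 8600) = 10.36 m³/d.

Q_w ≈ 10.4 m³/d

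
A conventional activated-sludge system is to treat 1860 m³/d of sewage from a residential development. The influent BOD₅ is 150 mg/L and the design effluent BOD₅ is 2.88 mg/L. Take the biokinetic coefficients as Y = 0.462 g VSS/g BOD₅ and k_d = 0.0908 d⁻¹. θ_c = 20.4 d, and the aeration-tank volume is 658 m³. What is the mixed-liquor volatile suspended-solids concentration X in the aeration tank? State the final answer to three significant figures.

X ≈ 1370 mg/L

X = Y·Q·ΔS·θ_c / [V·(1 + k_d θ_c)] = 0.462 × 1860 × (150 − 2.88) × 20.4 / [658 × (1 + 0.0908 × 20.4)] = 1374 mg/L.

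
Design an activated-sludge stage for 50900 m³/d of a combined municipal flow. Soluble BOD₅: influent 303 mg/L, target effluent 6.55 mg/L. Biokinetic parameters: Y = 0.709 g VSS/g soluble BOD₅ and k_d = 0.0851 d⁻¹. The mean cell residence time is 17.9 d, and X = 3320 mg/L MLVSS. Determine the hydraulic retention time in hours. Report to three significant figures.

Steady-state biomass mass balance: V·X·(1 + k_d·θ_c) = Y·Q·(S₀ − S)·θ_c, so V = 0.709 × 50900 × (303 − 6.55) × 17.9 / [3320 × (1 + 0.0851 × 17.9)] = 1.91×10^8 / 8377 = 22859 m³.
τ = V/Q = 22859/50900 = 0.4491 d, or 10.78 h.

τ ≈ 10.8 h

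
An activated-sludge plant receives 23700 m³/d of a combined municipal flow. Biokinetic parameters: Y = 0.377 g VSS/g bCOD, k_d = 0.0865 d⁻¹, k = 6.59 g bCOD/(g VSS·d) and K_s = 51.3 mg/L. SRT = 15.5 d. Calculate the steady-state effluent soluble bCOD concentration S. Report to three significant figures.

S ≈ 3.32 mg/L

For a completely mixed reactor with recycle the Lawrence–McCarty relation gives S = K_s·(1 + k_d·θ_c) / [θ_c·(Y·k − k_d) − 1] = 51.3 × (1 + 0.0865 × 15.5) / [15.5 × (0.377 × 6.59 − 0.0865) − 1] = 120.1 / 36.17 = 3.320 mg/L.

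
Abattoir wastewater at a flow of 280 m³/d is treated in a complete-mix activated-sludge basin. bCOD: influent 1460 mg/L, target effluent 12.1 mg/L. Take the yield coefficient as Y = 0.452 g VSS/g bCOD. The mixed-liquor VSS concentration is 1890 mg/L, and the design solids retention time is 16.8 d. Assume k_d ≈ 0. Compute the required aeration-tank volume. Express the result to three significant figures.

V·X = Y·Q·ΔS·θ_c gives V = 0.452 × 280 × (1460 − 12.1) × 16.8 / 1890 = 1629 m³.

V ≈ 1630 m³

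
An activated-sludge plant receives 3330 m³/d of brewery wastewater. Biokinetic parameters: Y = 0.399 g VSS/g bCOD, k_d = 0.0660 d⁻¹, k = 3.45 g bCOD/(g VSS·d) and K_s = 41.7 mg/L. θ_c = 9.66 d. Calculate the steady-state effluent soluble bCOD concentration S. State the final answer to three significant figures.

From the Monod/SRT balance for a CMAS, S = K_s·(1+k_d θ_c)/[θ_c·(Y k − k_d) − 1] = 41.7 × (1 + 0.0660 × 9.66) / [9.66 × (0.399 × 3.45 − 0.0660) − 1] = 68.29 / 11.66 = 5.856 mg/L.

S ≈ 5.86 mg/L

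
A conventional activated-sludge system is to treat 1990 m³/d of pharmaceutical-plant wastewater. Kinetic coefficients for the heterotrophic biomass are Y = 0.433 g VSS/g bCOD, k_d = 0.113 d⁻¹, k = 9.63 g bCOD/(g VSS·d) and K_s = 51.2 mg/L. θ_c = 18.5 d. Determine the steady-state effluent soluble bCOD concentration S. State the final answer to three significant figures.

S ≈ 2.14 mg/L

From the Monod/SRT balance for a CMAS, S = K_s·(1+k_d θ_c)/[θ_c·(Y k − k_d) − 1] = 51.2 × (1 + 0.113 × 18.5) / [18.5 × (0.433 × 9.63 − 0.113) − 1] = 158.2 / 74.05 = 2.137 mg/L.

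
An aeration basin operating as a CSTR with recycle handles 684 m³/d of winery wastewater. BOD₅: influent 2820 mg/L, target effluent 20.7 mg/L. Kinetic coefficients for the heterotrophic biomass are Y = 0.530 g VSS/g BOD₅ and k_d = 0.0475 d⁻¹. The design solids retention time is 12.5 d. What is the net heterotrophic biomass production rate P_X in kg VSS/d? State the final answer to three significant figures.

Correct the yield for decay: Y_obs = Y/(1 + k_d θ_c) = 0.530 / (1 + 0.0475 × 12.5) = 0.530 / 1.594 = 0.3325.
Substrate removed = Q·(S₀ − S) = 684 m³/d × (2820 − 20.7) g/m³ = 1.91×10^6 g/d = 1915 kg/d.
So the net sludge growth is P_X = 0.3325 × 1915 = 636.7 kg VSS/d.

P_X ≈ 637 kg VSS/d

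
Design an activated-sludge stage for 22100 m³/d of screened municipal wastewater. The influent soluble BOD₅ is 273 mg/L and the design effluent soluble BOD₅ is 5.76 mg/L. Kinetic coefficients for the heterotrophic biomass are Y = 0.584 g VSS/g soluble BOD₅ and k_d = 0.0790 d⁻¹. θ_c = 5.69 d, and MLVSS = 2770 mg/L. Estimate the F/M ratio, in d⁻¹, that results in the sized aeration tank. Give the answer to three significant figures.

F/M ≈ 0.446 d⁻¹

Rearranging the biomass balance for a CMAS with decay, V = Y·Q·ΔS·θ_c / [X·(1+k_d θ_c)] = 0.584 × 22100 × (273 − 5.76) × 5.69 / [2770 × (1 + 0.0790 × 5.69)] = 1.96×10^7 / 4015 = 4888 m³.
Food-to-microorganism ratio F/M = Q S₀ / (V X) = 22100 × 273 / (4888 × 2770) = 0.4456 d⁻¹.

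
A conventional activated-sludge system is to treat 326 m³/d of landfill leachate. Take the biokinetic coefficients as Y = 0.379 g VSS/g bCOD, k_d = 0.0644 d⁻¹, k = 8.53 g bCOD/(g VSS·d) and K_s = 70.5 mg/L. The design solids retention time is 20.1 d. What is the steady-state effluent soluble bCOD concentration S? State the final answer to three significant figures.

For a completely mixed reactor with recycle the Lawrence–McCarty relation gives S = K_s·(1 + k_d·θ_c) / [θ_c·(Y·k − k_d) − 1] = 70.5 × (1 + 0.0644 × 20.1) / [20.1 × (0.379 × 8.53 − 0.0644) − 1] = 161.8 / 62.69 = 2.580 mg/L.

S ≈ 2.58 mg/L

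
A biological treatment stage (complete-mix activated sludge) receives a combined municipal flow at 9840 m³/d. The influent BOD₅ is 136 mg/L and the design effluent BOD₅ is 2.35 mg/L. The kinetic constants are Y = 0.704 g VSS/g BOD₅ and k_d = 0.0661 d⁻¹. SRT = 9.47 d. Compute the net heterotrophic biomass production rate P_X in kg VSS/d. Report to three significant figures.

Y_obs = Y / (1 + k_d θ_c) = 0.704 / (1 + 0.0661 × 9.47) = 0.704 / 1.626 = 0.4330.
Q·(S₀ − S) = 9840 × (136 − 2.35) × 10⁻³ = 1315 kg/d removed.
Biomass produced: P_X = Y_obs·Q·ΔS = 0.4330 × 1315 ≈ 569.4 kg VSS/d.

P_X ≈ 569 kg VSS/d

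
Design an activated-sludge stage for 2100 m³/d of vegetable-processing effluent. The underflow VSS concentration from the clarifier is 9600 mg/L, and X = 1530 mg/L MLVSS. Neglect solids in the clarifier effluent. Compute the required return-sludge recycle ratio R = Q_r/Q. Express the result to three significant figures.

R ≈ 0.190

Mass balance around the secondary clarifier (neglecting effluent solids): R = X / (X_r − X) = 1530 / (9600 − 1530) = 0.1896.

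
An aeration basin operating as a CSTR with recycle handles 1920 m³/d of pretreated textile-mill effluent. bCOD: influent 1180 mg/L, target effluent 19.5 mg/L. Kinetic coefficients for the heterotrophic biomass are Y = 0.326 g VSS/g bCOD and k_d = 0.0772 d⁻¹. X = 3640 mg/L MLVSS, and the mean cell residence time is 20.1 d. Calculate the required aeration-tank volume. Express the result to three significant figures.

V ≈ 1570 m³

From the SRT design equation V = Y Q (S₀−S) θ_c / [X (1 + k_d θ_c)] = 0.326 × 1920 × (1180 − 19.5) × 20.1 / [3640 × (1 + 0.0772 × 20.1)] = 1.46×10^7 / 9288 = 1572 m³.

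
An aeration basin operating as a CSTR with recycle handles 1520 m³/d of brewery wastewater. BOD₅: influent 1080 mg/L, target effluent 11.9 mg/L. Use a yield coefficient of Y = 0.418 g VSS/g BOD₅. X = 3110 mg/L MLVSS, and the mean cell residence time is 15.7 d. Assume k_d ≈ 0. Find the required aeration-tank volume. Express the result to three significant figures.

V ≈ 3430 m³

With k_d = 0 the design equation reduces to V = Y Q (S₀−S) θ_c / X = 0.418 × 1520 × (1080 − 11.9) × 15.7 / 3110 = 3426 m³.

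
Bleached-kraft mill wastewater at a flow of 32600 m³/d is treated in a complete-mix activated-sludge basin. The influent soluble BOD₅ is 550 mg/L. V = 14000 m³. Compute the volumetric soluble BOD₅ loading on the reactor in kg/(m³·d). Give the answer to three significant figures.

L_v = Q S₀ / V = 32600 × 550 × 10⁻³ / 14000 = 1.281 kg/(m³·d).

L_v ≈ 1.28 kg soluble BOD₅/(m³·d)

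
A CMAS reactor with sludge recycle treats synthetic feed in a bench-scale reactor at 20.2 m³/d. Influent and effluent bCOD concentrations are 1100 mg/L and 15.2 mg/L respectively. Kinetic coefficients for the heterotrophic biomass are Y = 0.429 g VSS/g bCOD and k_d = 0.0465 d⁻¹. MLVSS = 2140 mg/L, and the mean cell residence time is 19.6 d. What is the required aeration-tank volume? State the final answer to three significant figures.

V ≈ 45.0 m³

From the SRT design equation V = Y Q (S₀−S) θ_c / [X (1 + k_d θ_c)] = 0.429 × 20.2 × (1100 − 15.2) × 19.6 / [2140 × (1 + 0.0465 × 19.6)] = 1.84×10^5 / 4090 = 45.05 m³.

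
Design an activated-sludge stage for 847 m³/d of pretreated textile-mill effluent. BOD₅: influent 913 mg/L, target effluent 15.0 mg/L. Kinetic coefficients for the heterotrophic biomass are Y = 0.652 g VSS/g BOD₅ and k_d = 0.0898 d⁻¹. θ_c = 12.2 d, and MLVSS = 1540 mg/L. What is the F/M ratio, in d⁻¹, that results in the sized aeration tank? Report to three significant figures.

Rearranging the biomass balance for a CMAS with decay, V = Y·Q·ΔS·θ_c / [X·(1+k_d θ_c)] = 0.652 × 847 × (913 − 15.0) × 12.2 / [1540 × (1 + 0.0898 × 12.2)] = 6.05×10^6 / 3227 = 1875 m³.
Food-to-microorganism ratio F/M = Q S₀ / (V X) = 847 × 913 / (1875 × 1540) = 0.2678 d⁻¹.

F/M ≈ 0.268 d⁻¹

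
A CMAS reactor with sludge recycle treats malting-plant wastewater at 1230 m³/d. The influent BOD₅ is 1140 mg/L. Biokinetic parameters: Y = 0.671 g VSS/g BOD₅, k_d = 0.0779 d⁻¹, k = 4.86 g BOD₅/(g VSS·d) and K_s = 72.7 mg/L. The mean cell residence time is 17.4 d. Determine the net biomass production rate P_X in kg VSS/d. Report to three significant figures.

P_X ≈ 398 kg VSS/d

For a completely mixed reactor with recycle the Lawrence–McCarty relation gives S = K_s·(1 + k_d·θ_c) / [θ_c·(Y·k − k_d) − 1] = 72.7 × (1 + 0.0779 × 17.4) / [17.4 × (0.671 × 4.86 − 0.0779) − 1] = 171.2 / 54.39 = 3.149 mg/L.
Y_obs = Y / (1 + k_d θ_c) = 0.671 / (1 + 0.0779 × 17.4) = 0.671 / 2.355 = 0.2849.
ΔS = 1140 − 3.15 = 1137 mg/L, so the substrate removal rate is 1230 × 1137/1000 = 1398 kg BOD₅/d.
Biomass produced: P_X = Y_obs·Q·ΔS = 0.2849 × 1398 ≈ 398.3 kg VSS/d.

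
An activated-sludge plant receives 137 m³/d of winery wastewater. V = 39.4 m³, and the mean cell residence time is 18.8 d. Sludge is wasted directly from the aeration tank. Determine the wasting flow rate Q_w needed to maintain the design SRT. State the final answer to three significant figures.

Q_w ≈ 2.10 m³/d

For wasting at MLVSS concentration, Q_w = V/θ_c = 39.40/18.8 = 2.096 m³/d.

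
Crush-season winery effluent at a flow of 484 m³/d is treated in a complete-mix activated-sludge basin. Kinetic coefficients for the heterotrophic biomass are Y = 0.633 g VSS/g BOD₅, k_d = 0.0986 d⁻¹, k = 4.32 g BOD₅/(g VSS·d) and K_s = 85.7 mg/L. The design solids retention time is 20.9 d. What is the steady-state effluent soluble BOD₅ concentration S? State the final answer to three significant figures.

For a completely mixed reactor with recycle the Lawrence–McCarty relation gives S = K_s·(1 + k_d·θ_c) / [θ_c·(Y·k − k_d) − 1] = 85.7 × (1 + 0.0986 × 20.9) / [20.9 × (0.633 × 4.32 − 0.0986) − 1] = 262.3 / 54.09 = 4.849 mg/L.

S ≈ 4.85 mg/L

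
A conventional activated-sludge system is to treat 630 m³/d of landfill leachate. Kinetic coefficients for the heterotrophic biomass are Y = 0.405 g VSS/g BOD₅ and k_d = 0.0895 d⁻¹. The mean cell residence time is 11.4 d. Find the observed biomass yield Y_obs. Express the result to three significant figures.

Y_obs ≈ 0.200 g VSS/g BOD₅

Observed yield with endogenous decay: Y_obs = Y / (1 + k_d·θ_c) = 0.405 / (1 + 0.0895 × 11.4) = 0.405 / 2.020 = 0.2005 g VSS/g BOD₅.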